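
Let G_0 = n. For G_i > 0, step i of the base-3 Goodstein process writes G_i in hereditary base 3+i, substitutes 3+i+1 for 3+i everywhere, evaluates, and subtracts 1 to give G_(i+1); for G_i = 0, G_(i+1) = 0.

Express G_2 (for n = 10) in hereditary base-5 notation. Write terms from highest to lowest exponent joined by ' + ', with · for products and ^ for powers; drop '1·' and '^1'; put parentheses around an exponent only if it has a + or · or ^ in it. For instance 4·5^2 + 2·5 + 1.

i=0: 10 = 3^2 + 1 (b=3); 3→4: 4^2 + 1 = 17; 17−1 = 16
i=1: 16 = 4^2 (b=4); 4→5: 5^2 = 25; 25−1 = 24

4·5 + 4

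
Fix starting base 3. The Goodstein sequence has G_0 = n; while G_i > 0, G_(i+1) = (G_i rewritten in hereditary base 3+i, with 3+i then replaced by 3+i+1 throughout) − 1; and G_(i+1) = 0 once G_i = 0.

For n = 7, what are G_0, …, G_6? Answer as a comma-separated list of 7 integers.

base 3: 7 = 2·3 + 1; at 4: 2·4 + 1 = 9; next = 8
base 4: 8 = 2·4; at 5: 2·5 = 10; next = 9
base 5: 9 = 5 + 4; at 6: 6 + 4 = 10; next = 9
base 6: 9 = 6 + 3; at 7: 7 + 3 = 10; next = 9
base 7: 9 = 7 + 2; at 8: 8 + 2 = 10; next = 9
base 8: 9 = 8 + 1; at 9: 9 + 1 = 10; next = 9

7, 8, 9, 9, 9, 9, 9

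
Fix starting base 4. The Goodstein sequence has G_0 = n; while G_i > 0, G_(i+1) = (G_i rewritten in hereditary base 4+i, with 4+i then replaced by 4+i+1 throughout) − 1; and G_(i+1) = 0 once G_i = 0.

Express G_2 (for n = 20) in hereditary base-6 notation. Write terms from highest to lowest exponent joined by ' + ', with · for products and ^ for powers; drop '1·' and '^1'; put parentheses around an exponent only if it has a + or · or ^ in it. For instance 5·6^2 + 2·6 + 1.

base 4: 20 = 4^2 + 4; at 5: 5^2 + 5 = 30; next = 29
base 5: 29 = 5^2 + 4; at 6: 6^2 + 4 = 40; next = 39
base 6: 39 = 6^2 + 3; at 7: 7^2 + 3 = 52; next = 51

6^2 + 3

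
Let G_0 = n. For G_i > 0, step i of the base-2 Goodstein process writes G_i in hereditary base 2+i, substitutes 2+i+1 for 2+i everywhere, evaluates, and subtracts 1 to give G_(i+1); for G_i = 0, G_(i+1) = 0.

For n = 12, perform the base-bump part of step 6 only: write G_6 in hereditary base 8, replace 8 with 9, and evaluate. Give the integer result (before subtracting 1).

3486784575

i=0: 12 = 2^(2 + 1) + 2^2 (b=2); 2→3: 3^(3 + 1) + 3^3 = 108; 108−1 = 107
i=1: 107 = 3^(3 + 1) + 2·3^2 + 2·3 + 2 (b=3); 3→4: 4^(4 + 1) + 2·4^2 + 2·4 + 2 = 1066; 1066−1 = 1065
i=2: 1065 = 4^(4 + 1) + 2·4^2 + 2·4 + 1 (b=4); 4→5: 5^(5 + 1) + 2·5^2 + 2·5 + 1 = 15686; 15686−1 = 15685
i=3: 15685 = 5^(5 + 1) + 2·5^2 + 2·5 (b=5); 5→6: 6^(6 + 1) + 2·6^2 + 2·6 = 280020; 280020−1 = 280019
i=4: 280019 = 6^(6 + 1) + 2·6^2 + 6 + 5 (b=6); 6→7: 7^(7 + 1) + 2·7^2 + 7 + 5 = 5764911; 5764911−1 = 5764910
i=5: 5764910 = 7^(7 + 1) + 2·7^2 + 7 + 4 (b=7); 7→8: 8^(8 + 1) + 2·8^2 + 8 + 4 = 134217868; 134217868−1 = 134217867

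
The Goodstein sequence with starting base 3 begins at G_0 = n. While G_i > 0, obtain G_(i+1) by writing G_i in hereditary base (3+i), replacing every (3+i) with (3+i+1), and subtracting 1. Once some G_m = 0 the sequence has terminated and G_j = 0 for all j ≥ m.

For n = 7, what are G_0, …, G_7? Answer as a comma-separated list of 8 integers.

7, 8, 9, 9, 9, 9, 9, 9

G_0=7  [base 3] 2·3 + 1  →[3↦4]→  2·4 + 1 = 9  −1 ⇒ G_1=8
G_1=8  [base 4] 2·4  →[4↦5]→  2·5 = 10  −1 ⇒ G_2=9
G_2=9  [base 5] 5 + 4  →[5↦6]→  6 + 4 = 10  −1 ⇒ G_3=9
G_3=9  [base 6] 6 + 3  →[6↦7]→  7 + 3 = 10  −1 ⇒ G_4=9
G_4=9  [base 7] 7 + 2  →[7↦8]→  8 + 2 = 10  −1 ⇒ G_5=9
G_5=9  [base 8] 8 + 1  →[8↦9]→  9 + 1 = 10  −1 ⇒ G_6=9
G_6=9  [base 9] 9  →[9↦10]→  10 = 10  −1 ⇒ G_7=9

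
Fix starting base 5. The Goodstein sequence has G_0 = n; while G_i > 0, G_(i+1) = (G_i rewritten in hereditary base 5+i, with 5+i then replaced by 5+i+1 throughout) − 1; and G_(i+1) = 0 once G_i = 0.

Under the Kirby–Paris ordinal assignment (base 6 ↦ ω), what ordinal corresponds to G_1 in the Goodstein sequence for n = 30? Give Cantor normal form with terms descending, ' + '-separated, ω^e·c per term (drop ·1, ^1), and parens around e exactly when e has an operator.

ω^2 + 5

base 5: 30 = 5^2 + 5; at 6: 6^2 + 6 = 42; next = 41
base 6: 41 = 6^2 + 5; at 7: 7^2 + 5 = 54; next = 53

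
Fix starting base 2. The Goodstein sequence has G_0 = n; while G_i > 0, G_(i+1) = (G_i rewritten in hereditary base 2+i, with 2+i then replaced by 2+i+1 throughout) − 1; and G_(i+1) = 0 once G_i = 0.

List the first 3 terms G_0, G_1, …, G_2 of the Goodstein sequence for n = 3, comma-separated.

3, 3, 3

3 —HB2→ 2 + 1 —bump→ 3 + 1 = 4 —(−1)→ 3
3 —HB3→ 3 —bump→ 4 = 4 —(−1)→ 3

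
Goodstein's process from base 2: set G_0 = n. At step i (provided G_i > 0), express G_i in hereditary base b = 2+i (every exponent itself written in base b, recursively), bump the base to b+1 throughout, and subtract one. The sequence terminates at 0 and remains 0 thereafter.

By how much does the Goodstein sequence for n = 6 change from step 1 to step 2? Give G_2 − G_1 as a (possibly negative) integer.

228

i=0: 6 = 2^2 + 2 (b=2); 2→3: 3^3 + 3 = 30; 30−1 = 29
i=1: 29 = 3^3 + 2 (b=3); 3→4: 4^4 + 2 = 258; 258−1 = 257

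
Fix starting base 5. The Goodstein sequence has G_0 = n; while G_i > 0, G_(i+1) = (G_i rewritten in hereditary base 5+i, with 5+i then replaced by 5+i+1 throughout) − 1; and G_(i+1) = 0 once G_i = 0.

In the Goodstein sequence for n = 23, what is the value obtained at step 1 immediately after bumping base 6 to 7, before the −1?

30

G_0 = 23. HB_5(23) = 4·5 + 3. Bump = 27. G_1 = 26.
G_1 = 26. HB_6(26) = 4·6 + 2. Bump = 30. G_2 = 29.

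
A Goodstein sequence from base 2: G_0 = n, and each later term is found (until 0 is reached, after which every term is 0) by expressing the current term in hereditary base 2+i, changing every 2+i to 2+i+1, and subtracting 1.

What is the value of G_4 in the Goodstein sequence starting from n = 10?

(0) 10|_2 = 2^(2 + 1) + 2 ↦ 3^(3 + 1) + 3|_3 = 84 ⇒ 83
(1) 83|_3 = 3^(3 + 1) + 2 ↦ 4^(4 + 1) + 2|_4 = 1026 ⇒ 1025
(2) 1025|_4 = 4^(4 + 1) + 1 ↦ 5^(5 + 1) + 1|_5 = 15626 ⇒ 15625
(3) 15625|_5 = 5^(5 + 1) ↦ 6^(6 + 1)|_6 = 279936 ⇒ 279935
(4) 279935|_6 = 5·6^6 + 5·6^5 + 5·6^4 + 5·6^3 + 5·6^2 + 5·6 + 5 ↦ 5·7^7 + 5·7^5 + 5·7^4 + 5·7^3 + 5·7^2 + 5·7 + 5|_7 = 4215755 ⇒ 4215754

279935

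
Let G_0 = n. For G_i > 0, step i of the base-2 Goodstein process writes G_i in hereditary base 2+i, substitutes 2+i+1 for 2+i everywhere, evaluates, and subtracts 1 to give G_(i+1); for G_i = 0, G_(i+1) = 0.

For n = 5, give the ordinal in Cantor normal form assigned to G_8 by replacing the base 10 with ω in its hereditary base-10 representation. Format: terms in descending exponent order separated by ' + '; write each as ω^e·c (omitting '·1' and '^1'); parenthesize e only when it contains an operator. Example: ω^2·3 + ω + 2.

ω^3·3 + ω^2·3 + ω·2 + 5

[0] 5 ≡ 2^2 + 1 (base 2). Lift 3: 28. −1: 27.
[1] 27 ≡ 3^3 (base 3). Lift 4: 256. −1: 255.
[2] 255 ≡ 3·4^3 + 3·4^2 + 3·4 + 3 (base 4). Lift 5: 468. −1: 467.
[3] 467 ≡ 3·5^3 + 3·5^2 + 3·5 + 2 (base 5). Lift 6: 776. −1: 775.
[4] 775 ≡ 3·6^3 + 3·6^2 + 3·6 + 1 (base 6). Lift 7: 1198. −1: 1197.
[5] 1197 ≡ 3·7^3 + 3·7^2 + 3·7 (base 7). Lift 8: 1752. −1: 1751.
[6] 1751 ≡ 3·8^3 + 3·8^2 + 2·8 + 7 (base 8). Lift 9: 2455. −1: 2454.
[7] 2454 ≡ 3·9^3 + 3·9^2 + 2·9 + 6 (base 9). Lift 10: 3326. −1: 3325.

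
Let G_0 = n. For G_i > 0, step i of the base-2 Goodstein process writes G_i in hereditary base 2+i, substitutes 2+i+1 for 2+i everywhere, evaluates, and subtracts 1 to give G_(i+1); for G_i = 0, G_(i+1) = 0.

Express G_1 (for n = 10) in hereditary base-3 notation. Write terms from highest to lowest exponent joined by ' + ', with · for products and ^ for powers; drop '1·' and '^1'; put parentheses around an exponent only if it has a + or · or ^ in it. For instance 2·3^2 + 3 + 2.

(0) 10|_2 = 2^(2 + 1) + 2 ↦ 3^(3 + 1) + 3|_3 = 84 ⇒ 83
(1) 83|_3 = 3^(3 + 1) + 2 ↦ 4^(4 + 1) + 2|_4 = 1026 ⇒ 1025

3^(3 + 1) + 2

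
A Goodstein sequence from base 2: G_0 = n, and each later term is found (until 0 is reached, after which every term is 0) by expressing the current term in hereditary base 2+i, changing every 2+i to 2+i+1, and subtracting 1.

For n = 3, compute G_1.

3

[0] 3 ≡ 2 + 1 (base 2). Lift 3: 4. −1: 3.
[1] 3 ≡ 3 (base 3). Lift 4: 4. −1: 3.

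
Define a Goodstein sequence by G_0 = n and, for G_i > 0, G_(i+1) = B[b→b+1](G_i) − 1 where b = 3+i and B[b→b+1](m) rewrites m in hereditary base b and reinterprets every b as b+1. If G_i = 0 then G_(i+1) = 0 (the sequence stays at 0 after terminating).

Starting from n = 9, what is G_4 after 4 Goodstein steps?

G_0=9  [base 3] 3^2  →[3↦4]→  4^2 = 16  −1 ⇒ G_1=15
G_1=15  [base 4] 3·4 + 3  →[4↦5]→  3·5 + 3 = 18  −1 ⇒ G_2=17
G_2=17  [base 5] 3·5 + 2  →[5↦6]→  3·6 + 2 = 20  −1 ⇒ G_3=19
G_3=19  [base 6] 3·6 + 1  →[6↦7]→  3·7 + 1 = 22  −1 ⇒ G_4=21
G_4=21  [base 7] 3·7  →[7↦8]→  3·8 = 24  −1 ⇒ G_5=23

21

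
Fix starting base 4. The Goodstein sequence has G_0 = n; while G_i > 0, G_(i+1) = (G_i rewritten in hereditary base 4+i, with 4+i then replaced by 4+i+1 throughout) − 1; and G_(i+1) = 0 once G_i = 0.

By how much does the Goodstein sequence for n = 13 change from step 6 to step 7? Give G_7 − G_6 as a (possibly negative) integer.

i=0: 13 = 3·4 + 1 (b=4); 4→5: 3·5 + 1 = 16; 16−1 = 15
i=1: 15 = 3·5 (b=5); 5→6: 3·6 = 18; 18−1 = 17
i=2: 17 = 2·6 + 5 (b=6); 6→7: 2·7 + 5 = 19; 19−1 = 18
i=3: 18 = 2·7 + 4 (b=7); 7→8: 2·8 + 4 = 20; 20−1 = 19
i=4: 19 = 2·8 + 3 (b=8); 8→9: 2·9 + 3 = 21; 21−1 = 20
i=5: 20 = 2·9 + 2 (b=9); 9→10: 2·10 + 2 = 22; 22−1 = 21
i=6: 21 = 2·10 + 1 (b=10); 10→11: 2·11 + 1 = 23; 23−1 = 22

1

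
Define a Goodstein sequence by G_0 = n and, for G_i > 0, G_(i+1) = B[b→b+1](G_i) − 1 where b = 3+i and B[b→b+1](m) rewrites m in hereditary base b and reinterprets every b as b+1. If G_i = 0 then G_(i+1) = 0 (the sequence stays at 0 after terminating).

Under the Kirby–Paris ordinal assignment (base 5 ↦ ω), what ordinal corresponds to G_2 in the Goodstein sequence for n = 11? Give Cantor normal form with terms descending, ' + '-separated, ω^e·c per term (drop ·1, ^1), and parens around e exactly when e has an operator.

ω^2

base 3: 11 = 3^2 + 2; at 4: 4^2 + 2 = 18; next = 17
base 4: 17 = 4^2 + 1; at 5: 5^2 + 1 = 26; next = 25
base 5: 25 = 5^2; at 6: 6^2 = 36; next = 35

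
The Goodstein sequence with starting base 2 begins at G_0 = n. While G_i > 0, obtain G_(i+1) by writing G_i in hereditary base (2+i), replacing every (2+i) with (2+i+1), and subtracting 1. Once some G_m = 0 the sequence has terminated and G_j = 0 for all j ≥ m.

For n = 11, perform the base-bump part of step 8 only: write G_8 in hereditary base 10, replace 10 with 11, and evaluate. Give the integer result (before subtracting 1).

i=0: 11 = 2^(2 + 1) + 2 + 1 (b=2); 2→3: 3^(3 + 1) + 3 + 1 = 85; 85−1 = 84
i=1: 84 = 3^(3 + 1) + 3 (b=3); 3→4: 4^(4 + 1) + 4 = 1028; 1028−1 = 1027
i=2: 1027 = 4^(4 + 1) + 3 (b=4); 4→5: 5^(5 + 1) + 3 = 15628; 15628−1 = 15627
i=3: 15627 = 5^(5 + 1) + 2 (b=5); 5→6: 6^(6 + 1) + 2 = 279938; 279938−1 = 279937
i=4: 279937 = 6^(6 + 1) + 1 (b=6); 6→7: 7^(7 + 1) + 1 = 5764802; 5764802−1 = 5764801
i=5: 5764801 = 7^(7 + 1) (b=7); 7→8: 8^(8 + 1) = 134217728; 134217728−1 = 134217727
i=6: 134217727 = 7·8^8 + 7·8^7 + 7·8^6 + 7·8^5 + 7·8^4 + 7·8^3 + 7·8^2 + 7·8 + 7 (b=8); 8→9: 7·9^9 + 7·9^7 + 7·9^6 + 7·9^5 + 7·9^4 + 7·9^3 + 7·9^2 + 7·9 + 7 = 2749609303; 2749609303−1 = 2749609302
i=7: 2749609302 = 7·9^9 + 7·9^7 + 7·9^6 + 7·9^5 + 7·9^4 + 7·9^3 + 7·9^2 + 7·9 + 6 (b=9); 9→10: 7·10^10 + 7·10^7 + 7·10^6 + 7·10^5 + 7·10^4 + 7·10^3 + 7·10^2 + 7·10 + 6 = 70077777776; 70077777776−1 = 70077777775
i=8: 70077777775 = 7·10^10 + 7·10^7 + 7·10^6 + 7·10^5 + 7·10^4 + 7·10^3 + 7·10^2 + 7·10 + 5 (b=10); 10→11: 7·11^11 + 7·11^7 + 7·11^6 + 7·11^5 + 7·11^4 + 7·11^3 + 7·11^2 + 7·11 + 5 = 1997331745491; 1997331745491−1 = 1997331745490

1997331745491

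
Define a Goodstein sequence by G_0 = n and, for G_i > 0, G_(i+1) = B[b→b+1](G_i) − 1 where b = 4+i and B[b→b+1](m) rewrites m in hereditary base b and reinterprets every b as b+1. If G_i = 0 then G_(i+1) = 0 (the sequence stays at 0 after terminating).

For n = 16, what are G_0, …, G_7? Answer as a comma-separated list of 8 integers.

16, 24, 27, 30, 33, 36, 39, 41

step 0: 16 = 4^2; sub 5 for 4: 5^2; = 25; G_1 = 25−1 = 24
step 1: 24 = 4·5 + 4; sub 6 for 5: 4·6 + 4; = 28; G_2 = 28−1 = 27
step 2: 27 = 4·6 + 3; sub 7 for 6: 4·7 + 3; = 31; G_3 = 31−1 = 30
step 3: 30 = 4·7 + 2; sub 8 for 7: 4·8 + 2; = 34; G_4 = 34−1 = 33
step 4: 33 = 4·8 + 1; sub 9 for 8: 4·9 + 1; = 37; G_5 = 37−1 = 36
step 5: 36 = 4·9; sub 10 for 9: 4·10; = 40; G_6 = 40−1 = 39
step 6: 39 = 3·10 + 9; sub 11 for 10: 3·11 + 9; = 42; G_7 = 42−1 = 41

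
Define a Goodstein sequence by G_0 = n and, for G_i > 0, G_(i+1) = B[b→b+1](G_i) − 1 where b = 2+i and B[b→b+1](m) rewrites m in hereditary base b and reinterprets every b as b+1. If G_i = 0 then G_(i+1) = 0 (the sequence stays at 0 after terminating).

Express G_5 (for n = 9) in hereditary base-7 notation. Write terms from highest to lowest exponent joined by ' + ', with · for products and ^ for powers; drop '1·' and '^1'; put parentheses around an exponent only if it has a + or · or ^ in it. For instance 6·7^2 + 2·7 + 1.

step 0: 9 = 2^(2 + 1) + 1; sub 3 for 2: 3^(3 + 1) + 1; = 82; G_1 = 82−1 = 81
step 1: 81 = 3^(3 + 1); sub 4 for 3: 4^(4 + 1); = 1024; G_2 = 1024−1 = 1023
step 2: 1023 = 3·4^4 + 3·4^3 + 3·4^2 + 3·4 + 3; sub 5 for 4: 3·5^5 + 3·5^3 + 3·5^2 + 3·5 + 3; = 9843; G_3 = 9843−1 = 9842
step 3: 9842 = 3·5^5 + 3·5^3 + 3·5^2 + 3·5 + 2; sub 6 for 5: 3·6^6 + 3·6^3 + 3·6^2 + 3·6 + 2; = 140744; G_4 = 140744−1 = 140743
step 4: 140743 = 3·6^6 + 3·6^3 + 3·6^2 + 3·6 + 1; sub 7 for 6: 3·7^7 + 3·7^3 + 3·7^2 + 3·7 + 1; = 2471827; G_5 = 2471827−1 = 2471826
step 5: 2471826 = 3·7^7 + 3·7^3 + 3·7^2 + 3·7; sub 8 for 7: 3·8^8 + 3·8^3 + 3·8^2 + 3·8; = 50333400; G_6 = 50333400−1 = 50333399

3·7^7 + 3·7^3 + 3·7^2 + 3·7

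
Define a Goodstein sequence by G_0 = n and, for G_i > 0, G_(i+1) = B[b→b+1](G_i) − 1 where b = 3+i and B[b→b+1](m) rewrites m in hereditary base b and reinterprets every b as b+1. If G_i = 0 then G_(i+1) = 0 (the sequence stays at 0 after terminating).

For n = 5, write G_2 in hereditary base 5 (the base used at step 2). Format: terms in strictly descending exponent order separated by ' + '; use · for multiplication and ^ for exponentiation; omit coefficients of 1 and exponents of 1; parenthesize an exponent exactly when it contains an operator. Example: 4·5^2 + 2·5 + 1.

i=0: 5 = 3 + 2 (b=3); 3→4: 4 + 2 = 6; 6−1 = 5
i=1: 5 = 4 + 1 (b=4); 4→5: 5 + 1 = 6; 6−1 = 5
i=2: 5 = 5 (b=5); 5→6: 6 = 6; 6−1 = 5

5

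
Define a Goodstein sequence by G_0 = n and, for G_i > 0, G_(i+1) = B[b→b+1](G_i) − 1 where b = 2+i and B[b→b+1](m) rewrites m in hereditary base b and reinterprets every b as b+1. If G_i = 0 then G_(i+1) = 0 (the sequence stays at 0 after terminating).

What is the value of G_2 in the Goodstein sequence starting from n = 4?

41

4 —HB2→ 2^2 —bump→ 3^3 = 27 —(−1)→ 26
26 —HB3→ 2·3^2 + 2·3 + 2 —bump→ 2·4^2 + 2·4 + 2 = 42 —(−1)→ 41
41 —HB4→ 2·4^2 + 2·4 + 1 —bump→ 2·5^2 + 2·5 + 1 = 61 —(−1)→ 60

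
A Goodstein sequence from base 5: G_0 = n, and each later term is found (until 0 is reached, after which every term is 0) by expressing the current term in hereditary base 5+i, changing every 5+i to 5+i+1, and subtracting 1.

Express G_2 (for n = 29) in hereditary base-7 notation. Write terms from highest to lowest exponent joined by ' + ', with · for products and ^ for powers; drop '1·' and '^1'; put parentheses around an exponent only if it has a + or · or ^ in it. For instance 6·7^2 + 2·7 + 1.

step 0: 29 = 5^2 + 4; sub 6 for 5: 6^2 + 4; = 40; G_1 = 40−1 = 39
step 1: 39 = 6^2 + 3; sub 7 for 6: 7^2 + 3; = 52; G_2 = 52−1 = 51

7^2 + 2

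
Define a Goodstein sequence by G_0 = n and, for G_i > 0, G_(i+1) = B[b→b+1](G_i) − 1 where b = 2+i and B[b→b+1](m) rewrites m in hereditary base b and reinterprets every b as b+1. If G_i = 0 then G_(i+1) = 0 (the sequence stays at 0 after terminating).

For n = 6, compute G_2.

6 —HB2→ 2^2 + 2 —bump→ 3^3 + 3 = 30 —(−1)→ 29
29 —HB3→ 3^3 + 2 —bump→ 4^4 + 2 = 258 —(−1)→ 257
257 —HB4→ 4^4 + 1 —bump→ 5^5 + 1 = 3126 —(−1)→ 3125

257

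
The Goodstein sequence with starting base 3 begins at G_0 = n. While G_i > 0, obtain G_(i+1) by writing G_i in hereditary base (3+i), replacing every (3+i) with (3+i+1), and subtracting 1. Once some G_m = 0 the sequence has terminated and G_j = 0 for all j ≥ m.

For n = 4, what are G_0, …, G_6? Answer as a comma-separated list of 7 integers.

4, 4, 4, 3, 2, 1, 0

[0] 4 ≡ 3 + 1 (base 3). Lift 4: 5. −1: 4.
[1] 4 ≡ 4 (base 4). Lift 5: 5. −1: 4.
[2] 4 ≡ 4 (base 5). Lift 6: 4. −1: 3.
[3] 3 ≡ 3 (base 6). Lift 7: 3. −1: 2.
[4] 2 ≡ 2 (base 7). Lift 8: 2. −1: 1.
[5] 1 ≡ 1 (base 8). Lift 9: 1. −1: 0.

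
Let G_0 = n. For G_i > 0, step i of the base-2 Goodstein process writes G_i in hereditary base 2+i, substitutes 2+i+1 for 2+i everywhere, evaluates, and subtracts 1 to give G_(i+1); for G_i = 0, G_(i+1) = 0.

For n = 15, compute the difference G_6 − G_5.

base 2: 15 = 2^(2 + 1) + 2^2 + 2 + 1; at 3: 3^(3 + 1) + 3^3 + 3 + 1 = 112; next = 111
base 3: 111 = 3^(3 + 1) + 3^3 + 3; at 4: 4^(4 + 1) + 4^4 + 4 = 1284; next = 1283
base 4: 1283 = 4^(4 + 1) + 4^4 + 3; at 5: 5^(5 + 1) + 5^5 + 3 = 18753; next = 18752
base 5: 18752 = 5^(5 + 1) + 5^5 + 2; at 6: 6^(6 + 1) + 6^6 + 2 = 326594; next = 326593
base 6: 326593 = 6^(6 + 1) + 6^6 + 1; at 7: 7^(7 + 1) + 7^7 + 1 = 6588345; next = 6588344
base 7: 6588344 = 7^(7 + 1) + 7^7; at 8: 8^(8 + 1) + 8^8 = 150994944; next = 150994943

144406599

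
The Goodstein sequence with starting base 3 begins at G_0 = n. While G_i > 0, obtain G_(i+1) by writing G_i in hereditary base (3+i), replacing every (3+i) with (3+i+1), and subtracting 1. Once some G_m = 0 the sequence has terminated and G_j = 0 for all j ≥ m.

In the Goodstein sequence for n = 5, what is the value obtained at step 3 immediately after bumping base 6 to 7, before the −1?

G_0=5  [base 3] 3 + 2  →[3↦4]→  4 + 2 = 6  −1 ⇒ G_1=5
G_1=5  [base 4] 4 + 1  →[4↦5]→  5 + 1 = 6  −1 ⇒ G_2=5
G_2=5  [base 5] 5  →[5↦6]→  6 = 6  −1 ⇒ G_3=5

5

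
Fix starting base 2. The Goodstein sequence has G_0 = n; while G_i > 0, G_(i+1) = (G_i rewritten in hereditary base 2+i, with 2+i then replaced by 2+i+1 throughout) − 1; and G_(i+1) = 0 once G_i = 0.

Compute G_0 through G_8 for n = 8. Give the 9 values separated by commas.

8, 80, 553, 6310, 93395, 1647195, 33554571, 774841151, 20000000211

base 2: 8 = 2^(2 + 1); at 3: 3^(3 + 1) = 81; next = 80
base 3: 80 = 2·3^3 + 2·3^2 + 2·3 + 2; at 4: 2·4^4 + 2·4^2 + 2·4 + 2 = 554; next = 553
base 4: 553 = 2·4^4 + 2·4^2 + 2·4 + 1; at 5: 2·5^5 + 2·5^2 + 2·5 + 1 = 6311; next = 6310
base 5: 6310 = 2·5^5 + 2·5^2 + 2·5; at 6: 2·6^6 + 2·6^2 + 2·6 = 93396; next = 93395
base 6: 93395 = 2·6^6 + 2·6^2 + 6 + 5; at 7: 2·7^7 + 2·7^2 + 7 + 5 = 1647196; next = 1647195
base 7: 1647195 = 2·7^7 + 2·7^2 + 7 + 4; at 8: 2·8^8 + 2·8^2 + 8 + 4 = 33554572; next = 33554571
base 8: 33554571 = 2·8^8 + 2·8^2 + 8 + 3; at 9: 2·9^9 + 2·9^2 + 9 + 3 = 774841152; next = 774841151
base 9: 774841151 = 2·9^9 + 2·9^2 + 9 + 2; at 10: 2·10^10 + 2·10^2 + 10 + 2 = 20000000212; next = 20000000211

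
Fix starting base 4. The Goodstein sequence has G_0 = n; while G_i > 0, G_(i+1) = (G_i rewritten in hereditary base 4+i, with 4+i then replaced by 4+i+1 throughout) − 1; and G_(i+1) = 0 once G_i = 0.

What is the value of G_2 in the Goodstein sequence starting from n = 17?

(0) 17|_4 = 4^2 + 1 ↦ 5^2 + 1|_5 = 26 ⇒ 25
(1) 25|_5 = 5^2 ↦ 6^2|_6 = 36 ⇒ 35

35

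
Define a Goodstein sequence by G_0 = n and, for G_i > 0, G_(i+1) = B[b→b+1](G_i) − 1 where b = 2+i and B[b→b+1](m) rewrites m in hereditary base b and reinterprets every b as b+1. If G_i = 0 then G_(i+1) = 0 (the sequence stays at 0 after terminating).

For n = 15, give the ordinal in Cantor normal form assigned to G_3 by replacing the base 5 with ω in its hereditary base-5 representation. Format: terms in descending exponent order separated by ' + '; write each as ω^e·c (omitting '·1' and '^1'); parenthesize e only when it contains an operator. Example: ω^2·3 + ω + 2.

ω^(ω + 1) + ω^ω + 2

[0] 15 ≡ 2^(2 + 1) + 2^2 + 2 + 1 (base 2). Lift 3: 112. −1: 111.
[1] 111 ≡ 3^(3 + 1) + 3^3 + 3 (base 3). Lift 4: 1284. −1: 1283.
[2] 1283 ≡ 4^(4 + 1) + 4^4 + 3 (base 4). Lift 5: 18753. −1: 18752.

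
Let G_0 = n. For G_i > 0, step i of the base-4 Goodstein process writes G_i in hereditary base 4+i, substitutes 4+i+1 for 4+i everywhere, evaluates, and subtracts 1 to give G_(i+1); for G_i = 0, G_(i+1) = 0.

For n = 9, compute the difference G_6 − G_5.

0

base 4: 9 = 2·4 + 1; at 5: 2·5 + 1 = 11; next = 10
base 5: 10 = 2·5; at 6: 2·6 = 12; next = 11
base 6: 11 = 6 + 5; at 7: 7 + 5 = 12; next = 11
base 7: 11 = 7 + 4; at 8: 8 + 4 = 12; next = 11
base 8: 11 = 8 + 3; at 9: 9 + 3 = 12; next = 11
base 9: 11 = 9 + 2; at 10: 10 + 2 = 12; next = 11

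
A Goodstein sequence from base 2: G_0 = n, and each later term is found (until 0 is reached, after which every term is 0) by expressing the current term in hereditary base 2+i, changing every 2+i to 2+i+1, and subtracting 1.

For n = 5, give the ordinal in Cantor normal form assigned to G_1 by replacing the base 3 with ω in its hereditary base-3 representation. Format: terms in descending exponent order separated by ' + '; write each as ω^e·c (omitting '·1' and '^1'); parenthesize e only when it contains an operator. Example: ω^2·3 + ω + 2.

ω^ω

5 —HB2→ 2^2 + 1 —bump→ 3^3 + 1 = 28 —(−1)→ 27
27 —HB3→ 3^3 —bump→ 4^4 = 256 —(−1)→ 255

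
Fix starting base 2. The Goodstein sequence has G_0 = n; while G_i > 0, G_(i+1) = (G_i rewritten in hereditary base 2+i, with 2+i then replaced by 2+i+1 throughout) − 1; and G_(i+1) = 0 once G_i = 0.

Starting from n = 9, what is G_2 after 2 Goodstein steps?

i=0: 9 = 2^(2 + 1) + 1 (b=2); 2→3: 3^(3 + 1) + 1 = 82; 82−1 = 81
i=1: 81 = 3^(3 + 1) (b=3); 3→4: 4^(4 + 1) = 1024; 1024−1 = 1023

1023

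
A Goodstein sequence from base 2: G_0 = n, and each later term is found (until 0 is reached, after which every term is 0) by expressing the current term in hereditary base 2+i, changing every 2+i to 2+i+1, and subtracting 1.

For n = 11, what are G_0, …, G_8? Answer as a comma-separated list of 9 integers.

i=0: 11 = 2^(2 + 1) + 2 + 1 (b=2); 2→3: 3^(3 + 1) + 3 + 1 = 85; 85−1 = 84
i=1: 84 = 3^(3 + 1) + 3 (b=3); 3→4: 4^(4 + 1) + 4 = 1028; 1028−1 = 1027
i=2: 1027 = 4^(4 + 1) + 3 (b=4); 4→5: 5^(5 + 1) + 3 = 15628; 15628−1 = 15627
i=3: 15627 = 5^(5 + 1) + 2 (b=5); 5→6: 6^(6 + 1) + 2 = 279938; 279938−1 = 279937
i=4: 279937 = 6^(6 + 1) + 1 (b=6); 6→7: 7^(7 + 1) + 1 = 5764802; 5764802−1 = 5764801
i=5: 5764801 = 7^(7 + 1) (b=7); 7→8: 8^(8 + 1) = 134217728; 134217728−1 = 134217727
i=6: 134217727 = 7·8^8 + 7·8^7 + 7·8^6 + 7·8^5 + 7·8^4 + 7·8^3 + 7·8^2 + 7·8 + 7 (b=8); 8→9: 7·9^9 + 7·9^7 + 7·9^6 + 7·9^5 + 7·9^4 + 7·9^3 + 7·9^2 + 7·9 + 7 = 2749609303; 2749609303−1 = 2749609302
i=7: 2749609302 = 7·9^9 + 7·9^7 + 7·9^6 + 7·9^5 + 7·9^4 + 7·9^3 + 7·9^2 + 7·9 + 6 (b=9); 9→10: 7·10^10 + 7·10^7 + 7·10^6 + 7·10^5 + 7·10^4 + 7·10^3 + 7·10^2 + 7·10 + 6 = 70077777776; 70077777776−1 = 70077777775

11, 84, 1027, 15627, 279937, 5764801, 134217727, 2749609302, 70077777775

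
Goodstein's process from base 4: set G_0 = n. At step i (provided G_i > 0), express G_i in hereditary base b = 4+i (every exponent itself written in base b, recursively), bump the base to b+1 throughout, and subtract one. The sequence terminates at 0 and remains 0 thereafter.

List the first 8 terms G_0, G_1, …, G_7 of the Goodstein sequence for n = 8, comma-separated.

base 4: 8 = 2·4; at 5: 2·5 = 10; next = 9
base 5: 9 = 5 + 4; at 6: 6 + 4 = 10; next = 9
base 6: 9 = 6 + 3; at 7: 7 + 3 = 10; next = 9
base 7: 9 = 7 + 2; at 8: 8 + 2 = 10; next = 9
base 8: 9 = 8 + 1; at 9: 9 + 1 = 10; next = 9
base 9: 9 = 9; at 10: 10 = 10; next = 9
base 10: 9 = 9; at 11: 9 = 9; next = 8

8, 9, 9, 9, 9, 9, 9, 8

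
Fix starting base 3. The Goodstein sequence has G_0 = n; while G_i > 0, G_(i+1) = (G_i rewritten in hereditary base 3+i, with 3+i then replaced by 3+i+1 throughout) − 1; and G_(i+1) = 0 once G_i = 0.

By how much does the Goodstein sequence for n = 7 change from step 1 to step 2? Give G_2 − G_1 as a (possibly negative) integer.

1

(0) 7|_3 = 2·3 + 1 ↦ 2·4 + 1|_4 = 9 ⇒ 8
(1) 8|_4 = 2·4 ↦ 2·5|_5 = 10 ⇒ 9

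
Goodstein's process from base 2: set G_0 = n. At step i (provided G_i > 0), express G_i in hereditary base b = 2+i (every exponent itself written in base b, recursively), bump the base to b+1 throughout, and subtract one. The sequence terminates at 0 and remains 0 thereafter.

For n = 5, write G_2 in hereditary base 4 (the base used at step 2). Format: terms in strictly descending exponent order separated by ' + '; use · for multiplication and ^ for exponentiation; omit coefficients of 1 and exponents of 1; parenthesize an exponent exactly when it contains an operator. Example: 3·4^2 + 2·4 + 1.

3·4^3 + 3·4^2 + 3·4 + 3

i=0: 5 = 2^2 + 1 (b=2); 2→3: 3^3 + 1 = 28; 28−1 = 27
i=1: 27 = 3^3 (b=3); 3→4: 4^4 = 256; 256−1 = 255
i=2: 255 = 3·4^3 + 3·4^2 + 3·4 + 3 (b=4); 4→5: 3·5^3 + 3·5^2 + 3·5 + 3 = 468; 468−1 = 467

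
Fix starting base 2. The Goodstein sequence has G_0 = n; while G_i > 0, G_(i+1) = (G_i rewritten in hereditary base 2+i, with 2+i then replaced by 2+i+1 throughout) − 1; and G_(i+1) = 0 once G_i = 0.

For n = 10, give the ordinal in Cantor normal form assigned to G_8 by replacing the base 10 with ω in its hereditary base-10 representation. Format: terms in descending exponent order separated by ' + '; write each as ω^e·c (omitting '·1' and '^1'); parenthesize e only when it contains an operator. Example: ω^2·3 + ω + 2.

ω^ω·5 + ω^5·5 + ω^4·5 + ω^3·5 + ω^2·5 + ω·5 + 1

(0) 10|_2 = 2^(2 + 1) + 2 ↦ 3^(3 + 1) + 3|_3 = 84 ⇒ 83
(1) 83|_3 = 3^(3 + 1) + 2 ↦ 4^(4 + 1) + 2|_4 = 1026 ⇒ 1025
(2) 1025|_4 = 4^(4 + 1) + 1 ↦ 5^(5 + 1) + 1|_5 = 15626 ⇒ 15625
(3) 15625|_5 = 5^(5 + 1) ↦ 6^(6 + 1)|_6 = 279936 ⇒ 279935
(4) 279935|_6 = 5·6^6 + 5·6^5 + 5·6^4 + 5·6^3 + 5·6^2 + 5·6 + 5 ↦ 5·7^7 + 5·7^5 + 5·7^4 + 5·7^3 + 5·7^2 + 5·7 + 5|_7 = 4215755 ⇒ 4215754
(5) 4215754|_7 = 5·7^7 + 5·7^5 + 5·7^4 + 5·7^3 + 5·7^2 + 5·7 + 4 ↦ 5·8^8 + 5·8^5 + 5·8^4 + 5·8^3 + 5·8^2 + 5·8 + 4|_8 = 84073324 ⇒ 84073323
(6) 84073323|_8 = 5·8^8 + 5·8^5 + 5·8^4 + 5·8^3 + 5·8^2 + 5·8 + 3 ↦ 5·9^9 + 5·9^5 + 5·9^4 + 5·9^3 + 5·9^2 + 5·9 + 3|_9 = 1937434593 ⇒ 1937434592
(7) 1937434592|_9 = 5·9^9 + 5·9^5 + 5·9^4 + 5·9^3 + 5·9^2 + 5·9 + 2 ↦ 5·10^10 + 5·10^5 + 5·10^4 + 5·10^3 + 5·10^2 + 5·10 + 2|_10 = 50000555552 ⇒ 50000555551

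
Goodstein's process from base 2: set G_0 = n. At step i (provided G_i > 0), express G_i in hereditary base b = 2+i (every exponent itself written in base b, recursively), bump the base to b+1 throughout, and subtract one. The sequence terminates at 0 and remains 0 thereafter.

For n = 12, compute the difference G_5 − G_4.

base 2: 12 = 2^(2 + 1) + 2^2; at 3: 3^(3 + 1) + 3^3 = 108; next = 107
base 3: 107 = 3^(3 + 1) + 2·3^2 + 2·3 + 2; at 4: 4^(4 + 1) + 2·4^2 + 2·4 + 2 = 1066; next = 1065
base 4: 1065 = 4^(4 + 1) + 2·4^2 + 2·4 + 1; at 5: 5^(5 + 1) + 2·5^2 + 2·5 + 1 = 15686; next = 15685
base 5: 15685 = 5^(5 + 1) + 2·5^2 + 2·5; at 6: 6^(6 + 1) + 2·6^2 + 2·6 = 280020; next = 280019
base 6: 280019 = 6^(6 + 1) + 2·6^2 + 6 + 5; at 7: 7^(7 + 1) + 2·7^2 + 7 + 5 = 5764911; next = 5764910

5484891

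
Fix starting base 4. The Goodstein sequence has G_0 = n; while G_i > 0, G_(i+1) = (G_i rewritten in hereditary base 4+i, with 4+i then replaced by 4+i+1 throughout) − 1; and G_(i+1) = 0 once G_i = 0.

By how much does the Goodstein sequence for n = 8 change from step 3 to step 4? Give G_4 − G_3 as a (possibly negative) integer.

8 —HB4→ 2·4 —bump→ 2·5 = 10 —(−1)→ 9
9 —HB5→ 5 + 4 —bump→ 6 + 4 = 10 —(−1)→ 9
9 —HB6→ 6 + 3 —bump→ 7 + 3 = 10 —(−1)→ 9
9 —HB7→ 7 + 2 —bump→ 8 + 2 = 10 —(−1)→ 9

0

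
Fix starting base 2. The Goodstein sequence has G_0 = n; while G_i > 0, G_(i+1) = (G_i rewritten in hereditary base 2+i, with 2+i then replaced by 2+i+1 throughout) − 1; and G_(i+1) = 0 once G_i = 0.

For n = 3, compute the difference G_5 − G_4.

-1

[0] 3 ≡ 2 + 1 (base 2). Lift 3: 4. −1: 3.
[1] 3 ≡ 3 (base 3). Lift 4: 4. −1: 3.
[2] 3 ≡ 3 (base 4). Lift 5: 3. −1: 2.
[3] 2 ≡ 2 (base 5). Lift 6: 2. −1: 1.
[4] 1 ≡ 1 (base 6). Lift 7: 1. −1: 0.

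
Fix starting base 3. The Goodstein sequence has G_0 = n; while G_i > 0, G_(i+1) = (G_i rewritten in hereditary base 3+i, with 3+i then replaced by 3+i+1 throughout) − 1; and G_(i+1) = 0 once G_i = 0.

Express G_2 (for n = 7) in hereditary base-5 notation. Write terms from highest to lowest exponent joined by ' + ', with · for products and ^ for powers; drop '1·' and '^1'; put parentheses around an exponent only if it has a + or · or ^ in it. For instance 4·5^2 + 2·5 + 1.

5 + 4

7 —HB3→ 2·3 + 1 —bump→ 2·4 + 1 = 9 —(−1)→ 8
8 —HB4→ 2·4 —bump→ 2·5 = 10 —(−1)→ 9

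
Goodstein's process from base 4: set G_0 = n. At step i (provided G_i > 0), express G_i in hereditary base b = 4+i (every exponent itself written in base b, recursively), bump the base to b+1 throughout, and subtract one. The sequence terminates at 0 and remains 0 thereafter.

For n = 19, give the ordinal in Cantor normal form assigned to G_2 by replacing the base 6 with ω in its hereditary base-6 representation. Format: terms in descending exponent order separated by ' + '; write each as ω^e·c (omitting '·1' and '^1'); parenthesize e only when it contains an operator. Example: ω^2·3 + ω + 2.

[0] 19 ≡ 4^2 + 3 (base 4). Lift 5: 28. −1: 27.
[1] 27 ≡ 5^2 + 2 (base 5). Lift 6: 38. −1: 37.

ω^2 + 1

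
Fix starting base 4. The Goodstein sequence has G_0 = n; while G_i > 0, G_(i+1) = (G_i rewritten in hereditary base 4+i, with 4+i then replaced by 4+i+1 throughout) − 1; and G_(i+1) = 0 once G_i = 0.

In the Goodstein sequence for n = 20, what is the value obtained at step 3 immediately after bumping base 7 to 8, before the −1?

base 4: 20 = 4^2 + 4; at 5: 5^2 + 5 = 30; next = 29
base 5: 29 = 5^2 + 4; at 6: 6^2 + 4 = 40; next = 39
base 6: 39 = 6^2 + 3; at 7: 7^2 + 3 = 52; next = 51
base 7: 51 = 7^2 + 2; at 8: 8^2 + 2 = 66; next = 65

66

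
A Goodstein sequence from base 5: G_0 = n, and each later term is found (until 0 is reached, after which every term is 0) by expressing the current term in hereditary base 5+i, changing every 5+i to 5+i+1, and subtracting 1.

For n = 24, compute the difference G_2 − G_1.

(0) 24|_5 = 4·5 + 4 ↦ 4·6 + 4|_6 = 28 ⇒ 27
(1) 27|_6 = 4·6 + 3 ↦ 4·7 + 3|_7 = 31 ⇒ 30

3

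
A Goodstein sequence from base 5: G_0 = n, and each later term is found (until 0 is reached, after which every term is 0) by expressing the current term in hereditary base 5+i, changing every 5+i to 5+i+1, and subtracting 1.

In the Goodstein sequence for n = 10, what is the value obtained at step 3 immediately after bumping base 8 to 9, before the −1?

12

base 5: 10 = 2·5; at 6: 2·6 = 12; next = 11
base 6: 11 = 6 + 5; at 7: 7 + 5 = 12; next = 11
base 7: 11 = 7 + 4; at 8: 8 + 4 = 12; next = 11
base 8: 11 = 8 + 3; at 9: 9 + 3 = 12; next = 11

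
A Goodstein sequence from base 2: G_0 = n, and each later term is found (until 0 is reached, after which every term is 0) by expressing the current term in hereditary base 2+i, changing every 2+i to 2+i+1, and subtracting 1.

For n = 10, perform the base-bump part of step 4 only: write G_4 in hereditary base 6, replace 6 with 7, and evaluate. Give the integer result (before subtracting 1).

4215755

step 0: 10 = 2^(2 + 1) + 2; sub 3 for 2: 3^(3 + 1) + 3; = 84; G_1 = 84−1 = 83
step 1: 83 = 3^(3 + 1) + 2; sub 4 for 3: 4^(4 + 1) + 2; = 1026; G_2 = 1026−1 = 1025
step 2: 1025 = 4^(4 + 1) + 1; sub 5 for 4: 5^(5 + 1) + 1; = 15626; G_3 = 15626−1 = 15625
step 3: 15625 = 5^(5 + 1); sub 6 for 5: 6^(6 + 1); = 279936; G_4 = 279936−1 = 279935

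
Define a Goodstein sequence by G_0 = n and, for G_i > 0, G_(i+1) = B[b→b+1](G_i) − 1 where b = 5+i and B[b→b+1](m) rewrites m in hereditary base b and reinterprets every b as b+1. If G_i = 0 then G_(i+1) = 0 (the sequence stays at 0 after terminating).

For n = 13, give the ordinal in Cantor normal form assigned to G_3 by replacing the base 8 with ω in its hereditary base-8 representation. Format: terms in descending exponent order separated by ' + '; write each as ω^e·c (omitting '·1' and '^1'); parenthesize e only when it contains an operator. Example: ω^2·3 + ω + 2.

ω·2

G_0=13  [base 5] 2·5 + 3  →[5↦6]→  2·6 + 3 = 15  −1 ⇒ G_1=14
G_1=14  [base 6] 2·6 + 2  →[6↦7]→  2·7 + 2 = 16  −1 ⇒ G_2=15
G_2=15  [base 7] 2·7 + 1  →[7↦8]→  2·8 + 1 = 17  −1 ⇒ G_3=16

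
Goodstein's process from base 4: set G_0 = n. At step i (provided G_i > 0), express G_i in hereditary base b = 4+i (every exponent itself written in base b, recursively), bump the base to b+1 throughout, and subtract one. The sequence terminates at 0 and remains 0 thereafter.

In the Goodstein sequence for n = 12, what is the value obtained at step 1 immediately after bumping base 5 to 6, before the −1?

16

G_0 = 12. HB_4(12) = 3·4. Bump = 15. G_1 = 14.
G_1 = 14. HB_5(14) = 2·5 + 4. Bump = 16. G_2 = 15.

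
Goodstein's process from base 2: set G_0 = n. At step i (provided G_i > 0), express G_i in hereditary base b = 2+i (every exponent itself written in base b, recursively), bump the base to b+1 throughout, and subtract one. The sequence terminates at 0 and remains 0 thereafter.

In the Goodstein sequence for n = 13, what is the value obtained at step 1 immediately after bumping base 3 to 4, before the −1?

1280

G_0=13  [base 2] 2^(2 + 1) + 2^2 + 1  →[2↦3]→  3^(3 + 1) + 3^3 + 1 = 109  −1 ⇒ G_1=108
G_1=108  [base 3] 3^(3 + 1) + 3^3  →[3↦4]→  4^(4 + 1) + 4^4 = 1280  −1 ⇒ G_2=1279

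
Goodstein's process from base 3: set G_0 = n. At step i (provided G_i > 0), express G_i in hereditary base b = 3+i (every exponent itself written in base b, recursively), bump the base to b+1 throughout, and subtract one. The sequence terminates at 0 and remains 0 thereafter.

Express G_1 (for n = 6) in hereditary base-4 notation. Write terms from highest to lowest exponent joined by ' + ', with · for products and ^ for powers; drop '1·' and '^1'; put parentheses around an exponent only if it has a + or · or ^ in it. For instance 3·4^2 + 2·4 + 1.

4 + 3

i=0: 6 = 2·3 (b=3); 3→4: 2·4 = 8; 8−1 = 7
i=1: 7 = 4 + 3 (b=4); 4→5: 5 + 3 = 8; 8−1 = 7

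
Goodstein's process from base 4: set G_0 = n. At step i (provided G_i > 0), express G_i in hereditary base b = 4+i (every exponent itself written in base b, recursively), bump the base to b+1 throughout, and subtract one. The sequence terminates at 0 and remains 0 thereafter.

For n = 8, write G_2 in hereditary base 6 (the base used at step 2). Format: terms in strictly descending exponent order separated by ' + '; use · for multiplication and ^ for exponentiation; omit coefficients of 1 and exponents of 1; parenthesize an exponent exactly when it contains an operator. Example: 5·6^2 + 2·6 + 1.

G_0=8  [base 4] 2·4  →[4↦5]→  2·5 = 10  −1 ⇒ G_1=9
G_1=9  [base 5] 5 + 4  →[5↦6]→  6 + 4 = 10  −1 ⇒ G_2=9

6 + 3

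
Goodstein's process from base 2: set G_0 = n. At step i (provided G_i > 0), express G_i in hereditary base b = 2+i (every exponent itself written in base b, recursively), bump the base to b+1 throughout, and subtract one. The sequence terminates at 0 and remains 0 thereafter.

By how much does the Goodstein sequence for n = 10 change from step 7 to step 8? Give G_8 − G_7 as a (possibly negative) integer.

48063120959

(0) 10|_2 = 2^(2 + 1) + 2 ↦ 3^(3 + 1) + 3|_3 = 84 ⇒ 83
(1) 83|_3 = 3^(3 + 1) + 2 ↦ 4^(4 + 1) + 2|_4 = 1026 ⇒ 1025
(2) 1025|_4 = 4^(4 + 1) + 1 ↦ 5^(5 + 1) + 1|_5 = 15626 ⇒ 15625
(3) 15625|_5 = 5^(5 + 1) ↦ 6^(6 + 1)|_6 = 279936 ⇒ 279935
(4) 279935|_6 = 5·6^6 + 5·6^5 + 5·6^4 + 5·6^3 + 5·6^2 + 5·6 + 5 ↦ 5·7^7 + 5·7^5 + 5·7^4 + 5·7^3 + 5·7^2 + 5·7 + 5|_7 = 4215755 ⇒ 4215754
(5) 4215754|_7 = 5·7^7 + 5·7^5 + 5·7^4 + 5·7^3 + 5·7^2 + 5·7 + 4 ↦ 5·8^8 + 5·8^5 + 5·8^4 + 5·8^3 + 5·8^2 + 5·8 + 4|_8 = 84073324 ⇒ 84073323
(6) 84073323|_8 = 5·8^8 + 5·8^5 + 5·8^4 + 5·8^3 + 5·8^2 + 5·8 + 3 ↦ 5·9^9 + 5·9^5 + 5·9^4 + 5·9^3 + 5·9^2 + 5·9 + 3|_9 = 1937434593 ⇒ 1937434592
(7) 1937434592|_9 = 5·9^9 + 5·9^5 + 5·9^4 + 5·9^3 + 5·9^2 + 5·9 + 2 ↦ 5·10^10 + 5·10^5 + 5·10^4 + 5·10^3 + 5·10^2 + 5·10 + 2|_10 = 50000555552 ⇒ 50000555551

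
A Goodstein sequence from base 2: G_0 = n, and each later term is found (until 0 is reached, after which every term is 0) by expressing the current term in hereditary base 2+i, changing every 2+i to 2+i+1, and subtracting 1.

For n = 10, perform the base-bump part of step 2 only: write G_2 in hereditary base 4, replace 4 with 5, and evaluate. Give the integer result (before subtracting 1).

i=0: 10 = 2^(2 + 1) + 2 (b=2); 2→3: 3^(3 + 1) + 3 = 84; 84−1 = 83
i=1: 83 = 3^(3 + 1) + 2 (b=3); 3→4: 4^(4 + 1) + 2 = 1026; 1026−1 = 1025
i=2: 1025 = 4^(4 + 1) + 1 (b=4); 4→5: 5^(5 + 1) + 1 = 15626; 15626−1 = 15625

15626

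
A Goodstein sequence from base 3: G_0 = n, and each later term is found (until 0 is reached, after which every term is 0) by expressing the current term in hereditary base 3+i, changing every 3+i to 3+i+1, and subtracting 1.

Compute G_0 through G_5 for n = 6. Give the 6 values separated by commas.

6, 7, 7, 7, 7, 7

G_0 = 6. HB_3(6) = 2·3. Bump = 8. G_1 = 7.
G_1 = 7. HB_4(7) = 4 + 3. Bump = 8. G_2 = 7.
G_2 = 7. HB_5(7) = 5 + 2. Bump = 8. G_3 = 7.
G_3 = 7. HB_6(7) = 6 + 1. Bump = 8. G_4 = 7.
G_4 = 7. HB_7(7) = 7. Bump = 8. G_5 = 7.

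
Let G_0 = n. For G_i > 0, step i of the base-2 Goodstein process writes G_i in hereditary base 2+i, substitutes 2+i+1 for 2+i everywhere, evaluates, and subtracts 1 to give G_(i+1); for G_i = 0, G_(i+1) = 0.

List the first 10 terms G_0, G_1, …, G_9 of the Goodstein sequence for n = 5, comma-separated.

5, 27, 255, 467, 775, 1197, 1751, 2454, 3325, 4382

G_0 = 5. HB_2(5) = 2^2 + 1. Bump = 28. G_1 = 27.
G_1 = 27. HB_3(27) = 3^3. Bump = 256. G_2 = 255.
G_2 = 255. HB_4(255) = 3·4^3 + 3·4^2 + 3·4 + 3. Bump = 468. G_3 = 467.
G_3 = 467. HB_5(467) = 3·5^3 + 3·5^2 + 3·5 + 2. Bump = 776. G_4 = 775.
G_4 = 775. HB_6(775) = 3·6^3 + 3·6^2 + 3·6 + 1. Bump = 1198. G_5 = 1197.
G_5 = 1197. HB_7(1197) = 3·7^3 + 3·7^2 + 3·7. Bump = 1752. G_6 = 1751.
G_6 = 1751. HB_8(1751) = 3·8^3 + 3·8^2 + 2·8 + 7. Bump = 2455. G_7 = 2454.
G_7 = 2454. HB_9(2454) = 3·9^3 + 3·9^2 + 2·9 + 6. Bump = 3326. G_8 = 3325.
G_8 = 3325. HB_10(3325) = 3·10^3 + 3·10^2 + 2·10 + 5. Bump = 4383. G_9 = 4382.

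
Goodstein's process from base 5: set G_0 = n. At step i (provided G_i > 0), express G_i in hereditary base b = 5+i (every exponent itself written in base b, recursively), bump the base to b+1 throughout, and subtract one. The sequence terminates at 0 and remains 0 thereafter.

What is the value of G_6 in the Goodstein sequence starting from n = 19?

30

G_0 = 19. HB_5(19) = 3·5 + 4. Bump = 22. G_1 = 21.
G_1 = 21. HB_6(21) = 3·6 + 3. Bump = 24. G_2 = 23.
G_2 = 23. HB_7(23) = 3·7 + 2. Bump = 26. G_3 = 25.
G_3 = 25. HB_8(25) = 3·8 + 1. Bump = 28. G_4 = 27.
G_4 = 27. HB_9(27) = 3·9. Bump = 30. G_5 = 29.
G_5 = 29. HB_10(29) = 2·10 + 9. Bump = 31. G_6 = 30.
G_6 = 30. HB_11(30) = 2·11 + 8. Bump = 32. G_7 = 31.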